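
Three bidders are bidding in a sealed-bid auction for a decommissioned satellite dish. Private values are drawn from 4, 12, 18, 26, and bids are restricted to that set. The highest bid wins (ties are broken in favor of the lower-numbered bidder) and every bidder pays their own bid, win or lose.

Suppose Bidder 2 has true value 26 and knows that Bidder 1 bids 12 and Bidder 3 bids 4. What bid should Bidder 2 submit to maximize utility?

Bid 4: loses but pays 4, utility -4.
Bid 12: loses but pays 12, utility -12.
Bid 18: wins, pays 18, utility 26 - 18 = 8.
Bid 26: wins, pays 26, utility 26 - 26 = 0.
The best choice is 18 with utility 8.

18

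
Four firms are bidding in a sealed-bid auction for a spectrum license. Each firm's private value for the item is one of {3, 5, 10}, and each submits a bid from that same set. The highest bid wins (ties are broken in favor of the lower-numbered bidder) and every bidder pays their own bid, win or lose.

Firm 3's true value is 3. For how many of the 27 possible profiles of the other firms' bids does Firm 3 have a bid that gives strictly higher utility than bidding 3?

Others bid (3, 3, 3): truth gives -3; bid 5 gives -2 > -3. Violating.
Others bid (3, 3, 5): truth gives -3; bid 5 gives -2 > -3. Violating.
Others bid (3, 3, 10): truth gives -3; no alternative beats it.
Others bid (3, 5, 3): truth gives -3; no alternative beats it.
(Checking all 27 profiles: 2 have a profitable deviation, 25 do not.)

2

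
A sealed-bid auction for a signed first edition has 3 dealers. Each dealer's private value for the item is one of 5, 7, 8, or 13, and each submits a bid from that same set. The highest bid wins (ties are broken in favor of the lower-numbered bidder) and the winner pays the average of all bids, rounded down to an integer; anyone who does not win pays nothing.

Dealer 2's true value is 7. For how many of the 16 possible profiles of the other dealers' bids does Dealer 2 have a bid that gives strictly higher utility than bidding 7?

Others bid (7, 5): truth gives 0; bid 8 gives 1 > 0. Violating.
Others bid (5, 5): truth gives 2; no alternative beats it.
Others bid (5, 7): truth gives 1; no alternative beats it.
(Checking all 16 profiles: 1 has a profitable deviation, 15 do not.)

1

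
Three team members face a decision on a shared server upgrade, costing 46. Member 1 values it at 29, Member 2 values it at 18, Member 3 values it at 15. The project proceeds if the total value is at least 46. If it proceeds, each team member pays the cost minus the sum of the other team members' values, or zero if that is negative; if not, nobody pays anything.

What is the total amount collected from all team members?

15

Total value 62 ≥ cost 46, so it is built.
Member 1: others sum to 33; max(0, 46 - 33) = 13.
Member 2: others sum to 44; max(0, 46 - 44) = 2.
Member 3: others sum to 47; max(0, 46 - 47) = 0.
Total collected = 13 + 2 + 0 = 15.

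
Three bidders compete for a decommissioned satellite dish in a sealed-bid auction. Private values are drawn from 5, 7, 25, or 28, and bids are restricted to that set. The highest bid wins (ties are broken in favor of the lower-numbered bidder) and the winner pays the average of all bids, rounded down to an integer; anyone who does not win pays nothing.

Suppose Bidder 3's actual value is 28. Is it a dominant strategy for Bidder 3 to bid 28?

No

Consider the case where Bidder 1 bids 5 and Bidder 2 bids 5.
Truthful bid 28: wins, pays 12, utility 28 - 12 = 16.
Bid 7 instead: wins, pays 5, utility 28 - 5 = 23.
Since 23 > 16, bidding 7 is strictly better here, so truthful bidding is not dominant.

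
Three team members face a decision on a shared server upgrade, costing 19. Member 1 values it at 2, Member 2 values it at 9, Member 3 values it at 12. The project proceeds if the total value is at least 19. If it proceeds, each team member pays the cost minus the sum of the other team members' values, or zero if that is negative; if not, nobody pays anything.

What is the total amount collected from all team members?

Total value 23 ≥ cost 19, so it is built.
Member 1: others sum to 21; max(0, 19 - 21) = 0.
Member 2: others sum to 14; max(0, 19 - 14) = 5.
Member 3: others sum to 11; max(0, 19 - 11) = 8.
Total collected = 0 + 5 + 8 = 13.

13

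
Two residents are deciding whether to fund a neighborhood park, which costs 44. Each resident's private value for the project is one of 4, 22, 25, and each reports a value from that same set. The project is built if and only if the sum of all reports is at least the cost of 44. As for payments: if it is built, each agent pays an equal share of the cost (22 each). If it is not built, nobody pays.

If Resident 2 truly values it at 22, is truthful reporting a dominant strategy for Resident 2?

Yes

Check each profile of the others' reports and compare truth against every alternative report.
Others report (4): truth gives 0, best alternative gives 0.
Others report (22): truth gives 0, best alternative gives 0.
Others report (25): truth gives 0, best alternative gives 0.
In every case the truthful report is at least as good as any alternative, so it is a dominant strategy.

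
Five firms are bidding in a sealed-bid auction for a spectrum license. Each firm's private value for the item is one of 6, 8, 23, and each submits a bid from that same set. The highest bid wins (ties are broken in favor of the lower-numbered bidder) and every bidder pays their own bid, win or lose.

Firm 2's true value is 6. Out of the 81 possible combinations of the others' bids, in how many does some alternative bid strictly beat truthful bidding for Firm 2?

Others bid (6, 6, 6, 6): truth gives -6; bid 8 gives -2 > -6. Violating.
Others bid (6, 6, 6, 8): truth gives -6; bid 8 gives -2 > -6. Violating.
Others bid (6, 6, 8, 6): truth gives -6; bid 8 gives -2 > -6. Violating.
Others bid (6, 6, 8, 8): truth gives -6; bid 8 gives -2 > -6. Violating.
Others bid (6, 6, 6, 23): truth gives -6; no alternative beats it.
Others bid (6, 6, 8, 23): truth gives -6; no alternative beats it.
(Checking all 81 profiles: 8 have a profitable deviation, 73 do not.)

8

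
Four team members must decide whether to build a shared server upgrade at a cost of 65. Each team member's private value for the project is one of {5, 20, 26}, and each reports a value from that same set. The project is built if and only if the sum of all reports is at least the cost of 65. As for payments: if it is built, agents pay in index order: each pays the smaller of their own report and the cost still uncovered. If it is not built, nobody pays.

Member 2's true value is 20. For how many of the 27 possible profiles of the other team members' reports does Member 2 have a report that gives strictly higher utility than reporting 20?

8

Others report (20, 20, 20): truth gives 0; report 5 gives 15 > 0. Violating.
Others report (20, 20, 26): truth gives 0; report 5 gives 15 > 0. Violating.
Others report (20, 26, 20): truth gives 0; report 5 gives 15 > 0. Violating.
Others report (20, 26, 26): truth gives 0; report 5 gives 15 > 0. Violating.
Others report (5, 5, 5): truth gives 0; no alternative beats it.
Others report (5, 5, 20): truth gives 0; no alternative beats it.
(Checking all 27 profiles: 8 have a profitable deviation, 19 do not.)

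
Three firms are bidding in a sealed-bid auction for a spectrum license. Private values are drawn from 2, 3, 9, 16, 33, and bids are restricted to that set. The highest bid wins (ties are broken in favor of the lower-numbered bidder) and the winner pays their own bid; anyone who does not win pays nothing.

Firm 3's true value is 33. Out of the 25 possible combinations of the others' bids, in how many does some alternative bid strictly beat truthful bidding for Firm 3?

Others bid (2, 2): truth gives 0; bid 3 gives 30 > 0. Violating.
Others bid (2, 3): truth gives 0; bid 9 gives 24 > 0. Violating.
Others bid (2, 9): truth gives 0; bid 16 gives 17 > 0. Violating.
Others bid (3, 2): truth gives 0; bid 9 gives 24 > 0. Violating.
Others bid (2, 16): truth gives 0; no alternative beats it.
Others bid (2, 33): truth gives 0; no alternative beats it.
(Checking all 25 profiles: 9 have a profitable deviation, 16 do not.)

9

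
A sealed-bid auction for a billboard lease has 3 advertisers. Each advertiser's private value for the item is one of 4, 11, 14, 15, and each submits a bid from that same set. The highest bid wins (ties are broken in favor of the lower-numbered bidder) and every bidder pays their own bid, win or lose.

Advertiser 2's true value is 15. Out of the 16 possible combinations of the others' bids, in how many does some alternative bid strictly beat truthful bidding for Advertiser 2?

10

Others bid (4, 4): truth gives 0; bid 11 gives 4 > 0. Violating.
Others bid (4, 11): truth gives 0; bid 11 gives 4 > 0. Violating.
Others bid (4, 14): truth gives 0; bid 14 gives 1 > 0. Violating.
Others bid (11, 4): truth gives 0; bid 14 gives 1 > 0. Violating.
Others bid (4, 15): truth gives 0; no alternative beats it.
Others bid (11, 15): truth gives 0; no alternative beats it.
(Checking all 16 profiles: 10 have a profitable deviation, 6 do not.)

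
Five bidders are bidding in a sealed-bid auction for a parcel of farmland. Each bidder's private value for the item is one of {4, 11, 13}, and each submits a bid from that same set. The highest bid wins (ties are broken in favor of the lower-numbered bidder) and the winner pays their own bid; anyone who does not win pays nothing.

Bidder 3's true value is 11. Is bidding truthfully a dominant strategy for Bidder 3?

Yes

Check each profile of the others' bids and compare truth against every alternative bid.
Others bid (4, 4, 4, 4): truth gives 0, best alternative gives 0.
Others bid (4, 4, 4, 11): truth gives 0, best alternative gives 0.
Others bid (4, 4, 4, 13): truth gives 0, best alternative gives 0.
Others bid (4, 4, 11, 4): truth gives 0, best alternative gives 0.
Others bid (4, 4, 11, 11): truth gives 0, best alternative gives 0.
Others bid (4, 4, 11, 13): truth gives 0, best alternative gives 0.
(Remaining 75 profiles checked similarly; truth is weakly best in each.)
In every case the truthful bid is at least as good as any alternative, so it is a dominant strategy.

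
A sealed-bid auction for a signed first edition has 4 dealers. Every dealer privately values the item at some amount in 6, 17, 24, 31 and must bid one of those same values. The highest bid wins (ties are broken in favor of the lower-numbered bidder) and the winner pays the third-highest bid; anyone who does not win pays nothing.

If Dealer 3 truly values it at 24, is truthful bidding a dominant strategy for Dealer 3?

Consider the case where Dealer 1 bids 6, Dealer 2 bids 6 and Dealer 4 bids 31.
Truthful bid 24: loses, pays 0, utility 0.
Bid 31 instead: wins, pays 6, utility 24 - 6 = 18.
Since 18 > 0, bidding 31 is strictly better here, so truthful bidding is not dominant.

No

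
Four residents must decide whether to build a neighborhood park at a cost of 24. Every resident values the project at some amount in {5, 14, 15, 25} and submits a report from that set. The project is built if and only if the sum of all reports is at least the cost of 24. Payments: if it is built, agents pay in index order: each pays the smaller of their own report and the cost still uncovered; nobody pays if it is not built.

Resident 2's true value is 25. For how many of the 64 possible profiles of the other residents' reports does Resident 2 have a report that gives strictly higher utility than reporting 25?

48

Others report (5, 5, 5): truth gives 6; report 14 gives 11 > 6. Violating.
Others report (5, 5, 14): truth gives 6; report 5 gives 20 > 6. Violating.
Others report (5, 5, 15): truth gives 6; report 5 gives 20 > 6. Violating.
Others report (5, 5, 25): truth gives 6; report 5 gives 20 > 6. Violating.
Others report (25, 5, 5): truth gives 25; no alternative beats it.
Others report (25, 5, 14): truth gives 25; no alternative beats it.
(Checking all 64 profiles: 48 have a profitable deviation, 16 do not.)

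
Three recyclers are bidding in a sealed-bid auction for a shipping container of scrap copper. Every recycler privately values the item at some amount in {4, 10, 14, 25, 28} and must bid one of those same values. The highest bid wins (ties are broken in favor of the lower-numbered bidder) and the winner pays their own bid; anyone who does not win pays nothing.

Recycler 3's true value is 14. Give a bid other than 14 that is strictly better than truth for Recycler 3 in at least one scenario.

Suppose Recycler 1 bids 4 and Recycler 2 bids 4.
Bid 14: wins, pays 14, utility 14 - 14 = 0.
Bid 10: wins, pays 10, utility 14 - 10 = 4.
So bidding 10 beats truth here (4 > 0).

10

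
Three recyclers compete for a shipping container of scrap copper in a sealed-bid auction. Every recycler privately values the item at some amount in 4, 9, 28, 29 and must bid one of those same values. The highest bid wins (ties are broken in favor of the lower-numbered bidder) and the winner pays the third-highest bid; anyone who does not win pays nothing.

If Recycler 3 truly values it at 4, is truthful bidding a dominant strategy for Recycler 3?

Check each profile of the others' bids and compare truth against every alternative bid.
Others bid (4, 4): truth gives 0, best alternative gives 0.
Others bid (4, 9): truth gives 0, best alternative gives 0.
Others bid (4, 28): truth gives 0, best alternative gives 0.
Others bid (4, 29): truth gives 0, best alternative gives 0.
Others bid (9, 4): truth gives 0, best alternative gives 0.
Others bid (9, 9): truth gives 0, best alternative gives 0.
(Remaining 10 profiles checked similarly; truth is weakly best in each.)
In every case the truthful bid is at least as good as any alternative, so it is a dominant strategy.

Yes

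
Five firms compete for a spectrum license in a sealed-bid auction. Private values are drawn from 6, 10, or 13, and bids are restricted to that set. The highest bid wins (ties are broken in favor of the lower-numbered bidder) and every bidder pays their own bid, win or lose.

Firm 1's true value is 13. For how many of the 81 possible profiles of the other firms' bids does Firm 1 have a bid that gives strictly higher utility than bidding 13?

16

Others bid (6, 6, 6, 6): truth gives 0; bid 6 gives 7 > 0. Violating.
Others bid (6, 6, 6, 10): truth gives 0; bid 10 gives 3 > 0. Violating.
Others bid (6, 6, 10, 6): truth gives 0; bid 10 gives 3 > 0. Violating.
Others bid (6, 6, 10, 10): truth gives 0; bid 10 gives 3 > 0. Violating.
Others bid (6, 6, 6, 13): truth gives 0; no alternative beats it.
Others bid (6, 6, 10, 13): truth gives 0; no alternative beats it.
(Checking all 81 profiles: 16 have a profitable deviation, 65 do not.)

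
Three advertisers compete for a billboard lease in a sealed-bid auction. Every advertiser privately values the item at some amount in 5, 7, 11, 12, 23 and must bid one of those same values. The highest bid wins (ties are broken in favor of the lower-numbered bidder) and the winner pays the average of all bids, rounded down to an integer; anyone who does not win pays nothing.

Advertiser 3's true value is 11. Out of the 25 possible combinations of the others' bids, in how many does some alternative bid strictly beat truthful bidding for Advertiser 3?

5

Others bid (5, 5): truth gives 4; bid 7 gives 6 > 4. Violating.
Others bid (5, 11): truth gives 0; bid 12 gives 2 > 0. Violating.
Others bid (7, 11): truth gives 0; bid 12 gives 1 > 0. Violating.
Others bid (11, 5): truth gives 0; bid 12 gives 2 > 0. Violating.
Others bid (5, 7): truth gives 4; no alternative beats it.
Others bid (5, 12): truth gives 0; no alternative beats it.
(Checking all 25 profiles: 5 have a profitable deviation, 20 do not.)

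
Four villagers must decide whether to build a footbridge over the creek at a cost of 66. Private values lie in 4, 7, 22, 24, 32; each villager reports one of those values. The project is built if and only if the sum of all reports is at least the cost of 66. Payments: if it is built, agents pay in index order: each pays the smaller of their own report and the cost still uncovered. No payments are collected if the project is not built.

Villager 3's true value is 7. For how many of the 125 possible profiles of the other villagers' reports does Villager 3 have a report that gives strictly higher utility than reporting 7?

34

Others report (4, 32, 32): truth gives 0; report 4 gives 3 > 0. Violating.
Others report (7, 24, 32): truth gives 0; report 4 gives 3 > 0. Violating.
Others report (7, 32, 24): truth gives 0; report 4 gives 3 > 0. Violating.
Others report (7, 32, 32): truth gives 0; report 4 gives 3 > 0. Violating.
Others report (4, 4, 4): truth gives 0; no alternative beats it.
Others report (4, 4, 7): truth gives 0; no alternative beats it.
(Checking all 125 profiles: 34 have a profitable deviation, 91 do not.)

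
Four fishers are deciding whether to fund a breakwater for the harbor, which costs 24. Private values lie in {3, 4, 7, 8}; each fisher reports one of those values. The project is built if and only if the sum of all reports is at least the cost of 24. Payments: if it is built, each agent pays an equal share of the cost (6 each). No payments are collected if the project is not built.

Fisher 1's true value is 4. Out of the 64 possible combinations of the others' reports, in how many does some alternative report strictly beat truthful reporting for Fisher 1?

3

Others report (4, 8, 8): truth gives -2; report 3 gives 0 > -2. Violating.
Others report (8, 4, 8): truth gives -2; report 3 gives 0 > -2. Violating.
Others report (8, 8, 4): truth gives -2; report 3 gives 0 > -2. Violating.
Others report (3, 3, 3): truth gives 0; no alternative beats it.
Others report (3, 3, 4): truth gives 0; no alternative beats it.
(Checking all 64 profiles: 3 have a profitable deviation, 61 do not.)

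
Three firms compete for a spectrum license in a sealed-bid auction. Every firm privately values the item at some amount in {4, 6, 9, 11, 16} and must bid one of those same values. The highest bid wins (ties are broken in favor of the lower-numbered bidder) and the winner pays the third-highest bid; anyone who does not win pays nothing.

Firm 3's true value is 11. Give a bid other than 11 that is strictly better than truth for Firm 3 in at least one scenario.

16

Suppose Firm 1 bids 4 and Firm 2 bids 11.
Bid 11: loses, pays 0, utility 0.
Bid 16: wins, pays 4, utility 11 - 4 = 7.
So bidding 16 beats truth here (7 > 0).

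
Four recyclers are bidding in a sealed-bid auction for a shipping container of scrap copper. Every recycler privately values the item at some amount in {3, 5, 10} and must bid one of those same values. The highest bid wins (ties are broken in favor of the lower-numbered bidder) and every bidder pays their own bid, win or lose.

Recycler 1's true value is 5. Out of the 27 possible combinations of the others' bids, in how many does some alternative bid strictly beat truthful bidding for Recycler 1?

20

Others bid (3, 3, 3): truth gives 0; bid 3 gives 2 > 0. Violating.
Others bid (3, 3, 10): truth gives -5; bid 3 gives -3 > -5. Violating.
Others bid (3, 5, 10): truth gives -5; bid 3 gives -3 > -5. Violating.
Others bid (3, 10, 3): truth gives -5; bid 3 gives -3 > -5. Violating.
Others bid (3, 3, 5): truth gives 0; no alternative beats it.
Others bid (3, 5, 3): truth gives 0; no alternative beats it.
(Checking all 27 profiles: 20 have a profitable deviation, 7 do not.)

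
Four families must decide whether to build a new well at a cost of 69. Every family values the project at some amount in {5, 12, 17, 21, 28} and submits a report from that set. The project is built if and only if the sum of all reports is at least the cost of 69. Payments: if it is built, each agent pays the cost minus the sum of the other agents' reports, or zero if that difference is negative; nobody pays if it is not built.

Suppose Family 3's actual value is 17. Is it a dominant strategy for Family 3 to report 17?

Yes

Check each profile of the others' reports and compare truth against every alternative report.
Others report (17, 28, 28): truth gives 17, best alternative gives 17.
Others report (21, 21, 28): truth gives 17, best alternative gives 17.
Others report (21, 28, 21): truth gives 17, best alternative gives 17.
Others report (21, 28, 28): truth gives 17, best alternative gives 17.
Others report (28, 17, 28): truth gives 17, best alternative gives 17.
Others report (28, 21, 21): truth gives 17, best alternative gives 17.
(Remaining 119 profiles checked similarly; truth is weakly best in each.)
In every case the truthful report is at least as good as any alternative, so it is a dominant strategy.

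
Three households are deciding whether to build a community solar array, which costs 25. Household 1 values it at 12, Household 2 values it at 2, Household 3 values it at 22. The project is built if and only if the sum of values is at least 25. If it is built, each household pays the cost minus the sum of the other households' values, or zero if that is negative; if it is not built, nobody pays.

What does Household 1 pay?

Total value 36 ≥ cost 25, so the project is built.
The other households' values sum to 24.
Cost minus that sum is 25 - 24 = 1.

1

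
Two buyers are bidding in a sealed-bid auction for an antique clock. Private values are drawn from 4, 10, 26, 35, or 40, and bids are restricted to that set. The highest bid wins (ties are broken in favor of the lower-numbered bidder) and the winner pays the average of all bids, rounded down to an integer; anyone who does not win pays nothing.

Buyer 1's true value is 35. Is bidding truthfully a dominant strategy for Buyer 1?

No

Consider the case where Buyer 2 bids 4.
Truthful bid 35: wins, pays 19, utility 35 - 19 = 16.
Bid 4 instead: wins, pays 4, utility 35 - 4 = 31.
Since 31 > 16, bidding 4 is strictly better here, so truthful bidding is not dominant.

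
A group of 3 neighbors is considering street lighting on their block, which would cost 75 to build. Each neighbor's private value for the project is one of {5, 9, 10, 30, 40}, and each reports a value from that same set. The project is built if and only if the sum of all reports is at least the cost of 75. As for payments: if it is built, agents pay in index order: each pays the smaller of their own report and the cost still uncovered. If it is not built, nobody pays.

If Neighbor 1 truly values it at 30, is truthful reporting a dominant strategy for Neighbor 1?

No

Consider the case where Neighbor 2 reports 30 and Neighbor 3 reports 40.
Truthful report 30: project built, pays 30, utility 30 - 30 = 0.
Report 5 instead: project built, pays 5, utility 30 - 5 = 25.
Since 25 > 0, reporting 5 is strictly better here, so truthful reporting is not dominant.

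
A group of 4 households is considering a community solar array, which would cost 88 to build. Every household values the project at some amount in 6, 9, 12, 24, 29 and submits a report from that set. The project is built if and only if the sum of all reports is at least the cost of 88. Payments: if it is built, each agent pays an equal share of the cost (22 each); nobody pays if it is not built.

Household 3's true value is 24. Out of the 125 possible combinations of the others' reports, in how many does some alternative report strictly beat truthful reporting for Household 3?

Others report (6, 24, 29): truth gives 0; report 29 gives 2 > 0. Violating.
Others report (6, 29, 24): truth gives 0; report 29 gives 2 > 0. Violating.
Others report (9, 24, 29): truth gives 0; report 29 gives 2 > 0. Violating.
Others report (9, 29, 24): truth gives 0; report 29 gives 2 > 0. Violating.
Others report (6, 6, 6): truth gives 0; no alternative beats it.
Others report (6, 6, 9): truth gives 0; no alternative beats it.
(Checking all 125 profiles: 15 have a profitable deviation, 110 do not.)

15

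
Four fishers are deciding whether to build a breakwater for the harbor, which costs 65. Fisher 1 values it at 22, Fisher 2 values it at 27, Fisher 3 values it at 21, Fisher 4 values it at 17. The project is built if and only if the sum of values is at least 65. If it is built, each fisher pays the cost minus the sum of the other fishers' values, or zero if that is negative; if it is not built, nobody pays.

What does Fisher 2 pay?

Total value 87 ≥ cost 65, so the project is built.
The other fishers' values sum to 60.
Cost minus that sum is 65 - 60 = 5.

5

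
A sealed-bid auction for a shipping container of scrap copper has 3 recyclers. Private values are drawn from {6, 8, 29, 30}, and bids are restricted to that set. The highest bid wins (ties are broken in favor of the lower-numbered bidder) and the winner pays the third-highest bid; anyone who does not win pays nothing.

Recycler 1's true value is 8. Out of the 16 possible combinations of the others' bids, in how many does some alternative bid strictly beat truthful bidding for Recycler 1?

Others bid (6, 29): truth gives 0; bid 29 gives 2 > 0. Violating.
Others bid (6, 30): truth gives 0; bid 30 gives 2 > 0. Violating.
Others bid (29, 6): truth gives 0; bid 29 gives 2 > 0. Violating.
Others bid (30, 6): truth gives 0; bid 30 gives 2 > 0. Violating.
Others bid (6, 6): truth gives 2; no alternative beats it.
Others bid (6, 8): truth gives 2; no alternative beats it.
(Checking all 16 profiles: 4 have a profitable deviation, 12 do not.)

4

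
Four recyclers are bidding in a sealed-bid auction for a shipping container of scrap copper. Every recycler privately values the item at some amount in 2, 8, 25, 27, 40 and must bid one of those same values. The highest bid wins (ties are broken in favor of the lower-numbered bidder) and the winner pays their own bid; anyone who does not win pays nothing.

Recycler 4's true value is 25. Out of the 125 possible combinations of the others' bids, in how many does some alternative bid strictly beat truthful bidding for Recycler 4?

1

Others bid (2, 2, 2): truth gives 0; bid 8 gives 17 > 0. Violating.
Others bid (2, 2, 8): truth gives 0; no alternative beats it.
Others bid (2, 2, 25): truth gives 0; no alternative beats it.
(Checking all 125 profiles: 1 has a profitable deviation, 124 do not.)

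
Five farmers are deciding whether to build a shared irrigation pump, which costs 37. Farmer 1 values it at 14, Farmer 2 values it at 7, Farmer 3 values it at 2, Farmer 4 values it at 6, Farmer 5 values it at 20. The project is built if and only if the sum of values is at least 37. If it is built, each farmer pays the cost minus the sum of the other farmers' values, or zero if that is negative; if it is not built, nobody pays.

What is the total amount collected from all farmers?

10

Total value 49 ≥ cost 37, so it is built.
Farmer 1: others sum to 35; max(0, 37 - 35) = 2.
Farmer 2: others sum to 42; max(0, 37 - 42) = 0.
Farmer 3: others sum to 47; max(0, 37 - 47) = 0.
Farmer 4: others sum to 43; max(0, 37 - 43) = 0.
Farmer 5: others sum to 29; max(0, 37 - 29) = 8.
Total collected = 2 + 0 + 0 + 0 + 8 = 10.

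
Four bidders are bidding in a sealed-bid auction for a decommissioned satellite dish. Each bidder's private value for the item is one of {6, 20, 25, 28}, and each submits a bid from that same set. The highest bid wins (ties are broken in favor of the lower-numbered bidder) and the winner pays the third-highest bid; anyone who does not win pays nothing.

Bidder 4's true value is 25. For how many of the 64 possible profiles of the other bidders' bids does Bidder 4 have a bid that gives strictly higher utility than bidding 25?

12

Others bid (6, 6, 25): truth gives 0; bid 28 gives 19 > 0. Violating.
Others bid (6, 20, 25): truth gives 0; bid 28 gives 5 > 0. Violating.
Others bid (6, 25, 6): truth gives 0; bid 28 gives 19 > 0. Violating.
Others bid (6, 25, 20): truth gives 0; bid 28 gives 5 > 0. Violating.
Others bid (6, 6, 6): truth gives 19; no alternative beats it.
Others bid (6, 6, 20): truth gives 19; no alternative beats it.
(Checking all 64 profiles: 12 have a profitable deviation, 52 do not.)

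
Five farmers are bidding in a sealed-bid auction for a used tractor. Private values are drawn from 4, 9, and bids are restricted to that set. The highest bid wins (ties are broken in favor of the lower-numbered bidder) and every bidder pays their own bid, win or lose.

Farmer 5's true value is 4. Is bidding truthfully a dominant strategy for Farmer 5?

Check each profile of the others' bids and compare truth against every alternative bid.
Others bid (4, 4, 4, 9): truth gives -4, best alternative gives -9.
Others bid (4, 4, 9, 4): truth gives -4, best alternative gives -9.
Others bid (4, 4, 9, 9): truth gives -4, best alternative gives -9.
Others bid (4, 9, 4, 4): truth gives -4, best alternative gives -9.
Others bid (4, 9, 4, 9): truth gives -4, best alternative gives -9.
Others bid (4, 9, 9, 4): truth gives -4, best alternative gives -9.
(Remaining 10 profiles checked similarly; truth is weakly best in each.)
In every case the truthful bid is at least as good as any alternative, so it is a dominant strategy.

Yes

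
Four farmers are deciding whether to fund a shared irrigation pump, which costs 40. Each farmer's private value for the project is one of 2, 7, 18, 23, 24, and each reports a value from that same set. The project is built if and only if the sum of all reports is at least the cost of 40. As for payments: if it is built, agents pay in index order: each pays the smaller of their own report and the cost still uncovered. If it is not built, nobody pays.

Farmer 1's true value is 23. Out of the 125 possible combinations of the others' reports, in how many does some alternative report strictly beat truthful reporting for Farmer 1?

117

Others report (2, 2, 18): truth gives 0; report 18 gives 5 > 0. Violating.
Others report (2, 2, 23): truth gives 0; report 18 gives 5 > 0. Violating.
Others report (2, 2, 24): truth gives 0; report 18 gives 5 > 0. Violating.
Others report (2, 7, 18): truth gives 0; report 18 gives 5 > 0. Violating.
Others report (2, 2, 2): truth gives 0; no alternative beats it.
Others report (2, 2, 7): truth gives 0; no alternative beats it.
(Checking all 125 profiles: 117 have a profitable deviation, 8 do not.)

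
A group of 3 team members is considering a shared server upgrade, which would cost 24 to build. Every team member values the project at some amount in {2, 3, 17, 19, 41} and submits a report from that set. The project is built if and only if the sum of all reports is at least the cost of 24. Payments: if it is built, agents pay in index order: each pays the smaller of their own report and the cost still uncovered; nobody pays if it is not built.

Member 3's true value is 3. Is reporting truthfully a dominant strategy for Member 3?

Check each profile of the others' reports and compare truth against every alternative report.
Others report (2, 41): truth gives 3, best alternative gives 3.
Others report (3, 41): truth gives 3, best alternative gives 3.
Others report (17, 17): truth gives 3, best alternative gives 3.
Others report (17, 19): truth gives 3, best alternative gives 3.
Others report (17, 41): truth gives 3, best alternative gives 3.
Others report (19, 17): truth gives 3, best alternative gives 3.
(Remaining 19 profiles checked similarly; truth is weakly best in each.)
In every case the truthful report is at least as good as any alternative, so it is a dominant strategy.

Yes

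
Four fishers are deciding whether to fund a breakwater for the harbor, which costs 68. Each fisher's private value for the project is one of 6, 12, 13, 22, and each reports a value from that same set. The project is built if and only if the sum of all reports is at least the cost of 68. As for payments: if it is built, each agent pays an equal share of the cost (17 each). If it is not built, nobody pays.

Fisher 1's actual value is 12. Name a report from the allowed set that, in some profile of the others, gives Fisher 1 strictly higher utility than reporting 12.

6

Suppose Fisher 2 reports 12, Fisher 3 reports 22 and Fisher 4 reports 22.
Report 12: project built, pays 17, utility 12 - 17 = -5.
Report 6: project not built, utility 0.
So reporting 6 beats truth here (0 > -5).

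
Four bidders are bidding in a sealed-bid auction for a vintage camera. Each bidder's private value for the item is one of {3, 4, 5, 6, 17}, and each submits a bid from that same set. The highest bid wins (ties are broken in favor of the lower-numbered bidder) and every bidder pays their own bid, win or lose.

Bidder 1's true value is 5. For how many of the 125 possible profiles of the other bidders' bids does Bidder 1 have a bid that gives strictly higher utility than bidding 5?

Others bid (3, 3, 3): truth gives 0; bid 3 gives 2 > 0. Violating.
Others bid (3, 3, 4): truth gives 0; bid 4 gives 1 > 0. Violating.
Others bid (3, 3, 6): truth gives -5; bid 6 gives -1 > -5. Violating.
Others bid (3, 3, 17): truth gives -5; bid 3 gives -3 > -5. Violating.
Others bid (3, 3, 5): truth gives 0; no alternative beats it.
Others bid (3, 4, 5): truth gives 0; no alternative beats it.
(Checking all 125 profiles: 106 have a profitable deviation, 19 do not.)

106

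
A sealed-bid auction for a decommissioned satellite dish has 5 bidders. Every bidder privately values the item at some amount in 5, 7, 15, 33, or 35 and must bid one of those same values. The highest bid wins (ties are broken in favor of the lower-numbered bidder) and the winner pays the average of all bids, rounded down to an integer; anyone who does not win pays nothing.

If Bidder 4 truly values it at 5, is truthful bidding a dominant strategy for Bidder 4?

Check each profile of the others' bids and compare truth against every alternative bid.
Others bid (5, 5, 5, 5): truth gives 0, best alternative gives 0.
Others bid (5, 5, 5, 7): truth gives 0, best alternative gives 0.
Others bid (5, 5, 5, 15): truth gives 0, best alternative gives 0.
Others bid (5, 5, 5, 33): truth gives 0, best alternative gives 0.
Others bid (5, 5, 5, 35): truth gives 0, best alternative gives 0.
Others bid (5, 5, 7, 5): truth gives 0, best alternative gives 0.
(Remaining 619 profiles checked similarly; truth is weakly best in each.)
In every case the truthful bid is at least as good as any alternative, so it is a dominant strategy.

Yes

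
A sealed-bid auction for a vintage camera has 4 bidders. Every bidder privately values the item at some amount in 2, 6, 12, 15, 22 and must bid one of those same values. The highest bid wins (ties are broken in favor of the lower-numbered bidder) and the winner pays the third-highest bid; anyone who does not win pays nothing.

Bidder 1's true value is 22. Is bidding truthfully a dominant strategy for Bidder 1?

Check each profile of the others' bids and compare truth against every alternative bid.
Others bid (2, 2, 22): truth gives 20, best alternative gives 0.
Others bid (2, 22, 2): truth gives 20, best alternative gives 0.
Others bid (22, 2, 2): truth gives 20, best alternative gives 0.
Others bid (2, 6, 22): truth gives 16, best alternative gives 0.
Others bid (2, 22, 6): truth gives 16, best alternative gives 0.
Others bid (6, 2, 22): truth gives 16, best alternative gives 0.
(Remaining 119 profiles checked similarly; truth is weakly best in each.)
In every case the truthful bid is at least as good as any alternative, so it is a dominant strategy.

Yes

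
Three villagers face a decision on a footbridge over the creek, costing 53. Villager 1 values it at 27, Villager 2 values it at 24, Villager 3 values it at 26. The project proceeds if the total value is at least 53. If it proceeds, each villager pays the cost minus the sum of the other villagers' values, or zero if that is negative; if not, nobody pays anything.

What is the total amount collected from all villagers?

Total value 77 ≥ cost 53, so it is built.
Villager 1: others sum to 50; max(0, 53 - 50) = 3.
Villager 2: others sum to 53; max(0, 53 - 53) = 0.
Villager 3: others sum to 51; max(0, 53 - 51) = 2.
Total collected = 3 + 0 + 2 = 5.

5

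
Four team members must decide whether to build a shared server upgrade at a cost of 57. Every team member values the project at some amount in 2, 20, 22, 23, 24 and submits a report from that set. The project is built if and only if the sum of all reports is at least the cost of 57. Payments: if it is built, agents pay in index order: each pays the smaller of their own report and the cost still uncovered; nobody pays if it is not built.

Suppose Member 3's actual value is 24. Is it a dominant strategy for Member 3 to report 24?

No

Consider the case where Member 1 reports 2, Member 2 reports 20 and Member 4 reports 20.
Truthful report 24: project built, pays 24, utility 24 - 24 = 0.
Report 20 instead: project built, pays 20, utility 24 - 20 = 4.
Since 4 > 0, reporting 20 is strictly better here, so truthful reporting is not dominant.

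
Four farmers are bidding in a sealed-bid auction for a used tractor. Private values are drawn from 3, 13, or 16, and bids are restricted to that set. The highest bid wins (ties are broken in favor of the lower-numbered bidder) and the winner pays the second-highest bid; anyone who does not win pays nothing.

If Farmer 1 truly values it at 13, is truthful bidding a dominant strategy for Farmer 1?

Check each profile of the others' bids and compare truth against every alternative bid.
Others bid (3, 3, 3): truth gives 10, best alternative gives 10.
Others bid (3, 3, 13): truth gives 0, best alternative gives 0.
Others bid (3, 3, 16): truth gives 0, best alternative gives 0.
Others bid (3, 13, 3): truth gives 0, best alternative gives 0.
Others bid (3, 13, 13): truth gives 0, best alternative gives 0.
Others bid (3, 13, 16): truth gives 0, best alternative gives 0.
(Remaining 21 profiles checked similarly; truth is weakly best in each.)
In every case the truthful bid is at least as good as any alternative, so it is a dominant strategy.

Yes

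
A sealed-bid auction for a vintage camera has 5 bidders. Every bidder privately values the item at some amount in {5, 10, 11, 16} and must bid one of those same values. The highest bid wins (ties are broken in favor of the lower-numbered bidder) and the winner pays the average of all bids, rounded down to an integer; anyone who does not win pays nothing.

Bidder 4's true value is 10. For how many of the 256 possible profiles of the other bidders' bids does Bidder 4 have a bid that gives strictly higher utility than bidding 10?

Others bid (5, 5, 5, 11): truth gives 0; bid 11 gives 3 > 0. Violating.
Others bid (5, 5, 5, 16): truth gives 0; bid 16 gives 1 > 0. Violating.
Others bid (5, 5, 10, 5): truth gives 0; bid 11 gives 3 > 0. Violating.
Others bid (5, 5, 10, 10): truth gives 0; bid 11 gives 2 > 0. Violating.
Others bid (5, 5, 5, 5): truth gives 4; no alternative beats it.
Others bid (5, 5, 5, 10): truth gives 3; no alternative beats it.
(Checking all 256 profiles: 39 have a profitable deviation, 217 do not.)

39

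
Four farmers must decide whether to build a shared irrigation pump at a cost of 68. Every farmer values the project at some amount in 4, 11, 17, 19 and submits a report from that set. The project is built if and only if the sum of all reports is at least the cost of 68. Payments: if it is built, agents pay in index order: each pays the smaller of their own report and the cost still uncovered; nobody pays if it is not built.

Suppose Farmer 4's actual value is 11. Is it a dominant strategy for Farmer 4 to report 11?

Check each profile of the others' reports and compare truth against every alternative report.
Others report (4, 4, 4): truth gives 0, best alternative gives 0.
Others report (4, 4, 11): truth gives 0, best alternative gives 0.
Others report (4, 4, 17): truth gives 0, best alternative gives 0.
Others report (4, 4, 19): truth gives 0, best alternative gives 0.
Others report (4, 11, 4): truth gives 0, best alternative gives 0.
Others report (4, 11, 11): truth gives 0, best alternative gives 0.
(Remaining 58 profiles checked similarly; truth is weakly best in each.)
In every case the truthful report is at least as good as any alternative, so it is a dominant strategy.

Yes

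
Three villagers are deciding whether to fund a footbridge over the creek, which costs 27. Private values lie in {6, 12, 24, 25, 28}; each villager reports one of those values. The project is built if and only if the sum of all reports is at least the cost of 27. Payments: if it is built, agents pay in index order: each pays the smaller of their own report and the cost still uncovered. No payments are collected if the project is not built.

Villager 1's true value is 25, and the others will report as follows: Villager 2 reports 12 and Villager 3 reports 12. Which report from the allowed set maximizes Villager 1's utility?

Report 6: project built, pays 6, utility 25 - 6 = 19.
Report 12: project built, pays 12, utility 25 - 12 = 13.
Report 24: project built, pays 24, utility 25 - 24 = 1.
Report 25: project built, pays 25, utility 25 - 25 = 0.
Report 28: project built, pays 27, utility 25 - 27 = -2.
The best choice is 6 with utility 19.

6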